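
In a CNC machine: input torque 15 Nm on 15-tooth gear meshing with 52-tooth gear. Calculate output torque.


Given: N1 = 15, N2 = 52, T1 = 15 Nm
Using T2/T1 = N2/N1
T2 = T1 * N2 / N1
T2 = 15 * 52 / 15
T2 = 780 / 15
T2 = 52 Nm

52 Nm


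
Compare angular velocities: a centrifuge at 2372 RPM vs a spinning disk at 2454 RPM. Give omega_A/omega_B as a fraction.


Given: RPM_A = 2372, RPM_B = 2454
omega = 2*pi*RPM/60, so omega_A/omega_B = RPM_A / RPM_B
omega_A/omega_B = 2372 / 2454
omega_A/omega_B = 1186/1227

1186/1227


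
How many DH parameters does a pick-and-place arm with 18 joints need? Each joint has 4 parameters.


Given: 18 joints, 4 DH parameters per joint (d, theta, a, alpha)
Total DH parameters = number_of_joints * 4
Total = 18 * 4
Total = 72

72


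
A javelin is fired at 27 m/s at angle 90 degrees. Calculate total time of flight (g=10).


Given: v0 = 27 m/s, theta = 90 deg, g = 10 m/s^2
sin(90) = 1
Using T = 2*v0*sin(theta) / g
T = 2*27*1 / 10
T = 54 / 10
T = 27/5 s

27/5 s


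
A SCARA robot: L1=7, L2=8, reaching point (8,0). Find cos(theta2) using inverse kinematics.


Given: L1 = 7, L2 = 8, target (x, y) = (8, 0)
Using cos(theta2) = (x^2 + y^2 - L1^2 - L2^2) / (2*L1*L2)
x^2 + y^2 = 8^2 + 0 = 64
L1^2 + L2^2 = 49 + 64 = 113
Numerator = 64 - 113 = -49
Denominator = 2*7*8 = 112
cos(theta2) = -49/112 = -7/16

-7/16


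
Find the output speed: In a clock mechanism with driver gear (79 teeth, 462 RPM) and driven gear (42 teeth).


Given: N1 = 79 teeth, w1 = 462 RPM, N2 = 42 teeth
Using N1*w1 = N2*w2
w2 = N1*w1 / N2
w2 = 79*462 / 42
w2 = 36498 / 42
w2 = 869 RPM

869 RPM


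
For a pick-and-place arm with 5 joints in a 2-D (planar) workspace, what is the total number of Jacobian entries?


Given: task space dimension = 2, joints = 5
Jacobian is a 2 x 5 matrix
Total entries = rows * columns
Total = 2 * 5
Total = 10

10


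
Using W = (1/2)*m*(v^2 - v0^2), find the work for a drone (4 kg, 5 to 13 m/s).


Given: m = 4 kg, v0 = 5 m/s, v = 13 m/s
Using W = (1/2)*m*(v^2 - v0^2)
v^2 = 13^2 = 169
v0^2 = 5^2 = 25
v^2 - v0^2 = 169 - 25 = 144
W = (1/2)*4*144 = 288 J

288 J


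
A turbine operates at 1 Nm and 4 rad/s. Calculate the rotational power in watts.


Given: tau = 1 Nm, omega = 4 rad/s
Using P = tau * omega
P = 1 * 4
P = 4 W

4 W


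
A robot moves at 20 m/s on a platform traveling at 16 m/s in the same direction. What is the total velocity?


Given: object velocity = 20 m/s, platform velocity = 16 m/s (same direction)
Using classical velocity addition: v_total = v_object + v_platform
v_total = 20 + 16
v_total = 36 m/s

36 m/s


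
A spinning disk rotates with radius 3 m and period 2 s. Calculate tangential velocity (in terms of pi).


Given: radius r = 3 m, period T = 2 s
Using v = 2*pi*r / T
v = 2*pi*3 / 2
v = 6*pi / 2
v = 3*pi m/s

3*pi m/s


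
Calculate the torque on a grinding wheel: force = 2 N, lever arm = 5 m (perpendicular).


Given: F = 2 N, r = 5 m, angle = 90 deg (perpendicular)
Using tau = F * r * sin(90)
sin(90) = 1
tau = 2 * 5 * 1
tau = 10 Nm

10 Nm


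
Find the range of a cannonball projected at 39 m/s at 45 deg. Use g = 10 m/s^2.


Given: v0 = 39 m/s, theta = 45 deg, g = 10 m/s^2
sin(2*45) = sin(90) = 1
Using R = v0^2 * sin(2*theta) / g
R = 39^2 * 1 / 10
R = 1521 / 10
R = 1521/10 m

1521/10 m


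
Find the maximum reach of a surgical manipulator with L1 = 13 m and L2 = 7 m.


Given: L1 = 13 m, L2 = 7 m
For a 2-link planar arm, max reach = L1 + L2 (fully extended)
Max reach = 13 + 7
Max reach = 20 m

20 m


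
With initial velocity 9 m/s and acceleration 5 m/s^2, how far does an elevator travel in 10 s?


Given: v0 = 9 m/s, a = 5 m/s^2, t = 10 s
Using s = v0*t + (1/2)*a*t^2
s = 9*10 + (1/2)*5*10^2
s = 90 + (1/2)*500
s = 90 + 250
s = 340

340 m


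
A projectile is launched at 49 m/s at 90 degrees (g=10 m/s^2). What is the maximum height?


Given: v0 = 49 m/s, theta = 90 deg, g = 10 m/s^2
sin^2(90) = 1
Using H = v0^2 * sin^2(theta) / (2*g)
H = 49^2 * 1 / (2*10)
H = 2401 * 1 / 20
H = 2401 / 20
H = 2401/20 m

2401/20 m


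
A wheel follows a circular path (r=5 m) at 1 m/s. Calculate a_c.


Given: v = 1 m/s, r = 5 m
Using a_c = v^2 / r
a_c = 1^2 / 5
a_c = 1 / 5
a_c = 1/5 m/s^2

1/5 m/s^2


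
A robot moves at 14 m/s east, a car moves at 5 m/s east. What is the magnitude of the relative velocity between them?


Given: v_A = 14 m/s east, v_B = 5 m/s east
Both move in the same direction; relative speed = |v_A - v_B|
|14 - 5| = |9|
= 9 m/s

9 m/s


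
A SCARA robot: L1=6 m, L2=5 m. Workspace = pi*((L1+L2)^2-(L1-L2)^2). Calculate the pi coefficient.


Given: L1 = 6, L2 = 5
(L1+L2)^2 = (11)^2 = 121
(L1-L2)^2 = (1)^2 = 1
Difference = 121 - 1 = 120
This equals 4*L1*L2 = 4*6*5 = 120
Workspace area = 120*pi

120


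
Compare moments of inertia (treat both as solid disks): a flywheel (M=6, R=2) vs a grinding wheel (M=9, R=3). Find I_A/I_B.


Given: M1=6 kg, R1=2 m, M2=9 kg, R2=3 m
For a disk: I = (1/2)*M*R^2, so I_A/I_B = (M1*R1^2)/(M2*R2^2)
M1*R1^2 = 6*4 = 24
M2*R2^2 = 9*9 = 81
I_A/I_B = 24/81 = 8/27

8/27


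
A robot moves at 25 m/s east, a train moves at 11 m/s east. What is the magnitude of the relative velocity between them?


Given: v_A = 25 m/s east, v_B = 11 m/s east
Both move in the same direction; relative speed = |v_A - v_B|
|25 - 11| = |14|
= 14 m/s

14 m/s


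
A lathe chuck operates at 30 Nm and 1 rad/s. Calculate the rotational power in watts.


Given: tau = 30 Nm, omega = 1 rad/s
Using P = tau * omega
P = 30 * 1
P = 30 W

30 W


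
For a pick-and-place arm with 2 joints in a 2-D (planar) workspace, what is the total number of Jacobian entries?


Given: task space dimension = 2, joints = 2
Jacobian is a 2 x 2 matrix
Total entries = rows * columns
Total = 2 * 2
Total = 4

4


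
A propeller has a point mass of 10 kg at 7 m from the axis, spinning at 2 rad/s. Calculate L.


Given: m = 10 kg, r = 7 m, omega = 2 rad/s
For a point mass: I = m*r^2
I = 10*7^2 = 10*49 = 490
L = I*omega = 490*2
L = 980 kg*m^2/s

980 kg*m^2/s


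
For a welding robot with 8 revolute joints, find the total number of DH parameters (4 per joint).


Given: 8 joints, 4 DH parameters per joint (d, theta, a, alpha)
Total DH parameters = number_of_joints * 4
Total = 8 * 4
Total = 32

32


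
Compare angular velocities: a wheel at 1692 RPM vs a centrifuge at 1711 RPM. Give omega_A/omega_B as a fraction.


Given: RPM_A = 1692, RPM_B = 1711
omega = 2*pi*RPM/60, so omega_A/omega_B = RPM_A / RPM_B
omega_A/omega_B = 1692 / 1711
omega_A/omega_B = 1692/1711

1692/1711


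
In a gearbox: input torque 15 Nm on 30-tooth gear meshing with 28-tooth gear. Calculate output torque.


Given: N1 = 30, N2 = 28, T1 = 15 Nm
Using T2/T1 = N2/N1
T2 = T1 * N2 / N1
T2 = 15 * 28 / 30
T2 = 420 / 30
T2 = 14 Nm

14 Nm


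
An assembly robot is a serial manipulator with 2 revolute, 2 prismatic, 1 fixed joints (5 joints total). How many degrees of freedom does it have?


Given: serial robot with 2 revolute, 2 prismatic, 1 fixed joints
DOF contribution per joint type: revolute=1, prismatic=1, spherical=3, fixed=0
DOF = 2*1 + 2*1 + 1*0
DOF = 4

4


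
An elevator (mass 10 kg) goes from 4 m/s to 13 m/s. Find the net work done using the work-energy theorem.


Given: m = 10 kg, v0 = 4 m/s, v = 13 m/s
Using W = (1/2)*m*(v^2 - v0^2)
v^2 = 13^2 = 169
v0^2 = 4^2 = 16
v^2 - v0^2 = 169 - 16 = 153
W = (1/2)*10*153 = 765 J

765 J


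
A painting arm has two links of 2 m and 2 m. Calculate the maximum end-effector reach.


Given: L1 = 2 m, L2 = 2 m
For a 2-link planar arm, max reach = L1 + L2 (fully extended)
Max reach = 2 + 2
Max reach = 4 m

4 m


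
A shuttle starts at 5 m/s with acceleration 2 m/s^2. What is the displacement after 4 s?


Given: v0 = 5 m/s, a = 2 m/s^2, t = 4 s
Using s = v0*t + (1/2)*a*t^2
s = 5*4 + (1/2)*2*4^2
s = 20 + (1/2)*32
s = 20 + 16
s = 36

36 m


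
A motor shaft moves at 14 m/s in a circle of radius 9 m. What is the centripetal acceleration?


Given: v = 14 m/s, r = 9 m
Using a_c = v^2 / r
a_c = 14^2 / 9
a_c = 196 / 9
a_c = 196/9 m/s^2

196/9 m/s^2


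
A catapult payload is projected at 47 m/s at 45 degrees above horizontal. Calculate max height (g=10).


Given: v0 = 47 m/s, theta = 45 deg, g = 10 m/s^2
sin^2(45) = 1/2
Using H = v0^2 * sin^2(theta) / (2*g)
H = 47^2 * 1/2 / (2*10)
H = 2209 * 1/2 / 20
H = 2209/2 / 20
H = 2209/40 m

2209/40 m


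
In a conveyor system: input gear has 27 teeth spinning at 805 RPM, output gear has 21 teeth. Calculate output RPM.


Given: N1 = 27 teeth, w1 = 805 RPM, N2 = 21 teeth
Using N1*w1 = N2*w2
w2 = N1*w1 / N2
w2 = 27*805 / 21
w2 = 21735 / 21
w2 = 1035 RPM

1035 RPM


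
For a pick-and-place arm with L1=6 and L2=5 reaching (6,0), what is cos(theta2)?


Given: L1 = 6, L2 = 5, target (x, y) = (6, 0)
Using cos(theta2) = (x^2 + y^2 - L1^2 - L2^2) / (2*L1*L2)
x^2 + y^2 = 6^2 + 0 = 36
L1^2 + L2^2 = 36 + 25 = 61
Numerator = 36 - 61 = -25
Denominator = 2*6*5 = 60
cos(theta2) = -25/60 = -5/12

-5/12


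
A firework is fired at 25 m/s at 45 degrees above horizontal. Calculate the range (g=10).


Given: v0 = 25 m/s, theta = 45 deg, g = 10 m/s^2
sin(2*45) = sin(90) = 1
Using R = v0^2 * sin(2*theta) / g
R = 25^2 * 1 / 10
R = 625 / 10
R = 125/2 m

125/2 m


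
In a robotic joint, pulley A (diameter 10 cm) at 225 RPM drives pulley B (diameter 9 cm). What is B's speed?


Given: D1 = 10 cm, w1 = 225 RPM, D2 = 9 cm
Using D1*w1 = D2*w2
w2 = D1*w1 / D2
w2 = 10*225 / 9
w2 = 2250 / 9
w2 = 250 RPM

250 RPM


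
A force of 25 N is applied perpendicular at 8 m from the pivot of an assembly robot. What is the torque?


Given: F = 25 N, r = 8 m, angle = 90 deg (perpendicular)
Using tau = F * r * sin(90)
sin(90) = 1
tau = 25 * 8 * 1
tau = 200 Nm

200 Nm


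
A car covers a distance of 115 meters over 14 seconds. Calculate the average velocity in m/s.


Given: distance d = 115 m, time t = 14 s
Using v = d / t
v = 115 / 14
v = 115/14 m/s

115/14 m/s


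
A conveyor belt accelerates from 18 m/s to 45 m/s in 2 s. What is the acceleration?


Given: initial velocity v0 = 18 m/s, final velocity v = 45 m/s, time t = 2 s
Using a = (v - v0) / t
a = (45 - 18) / 2
a = 27 / 2
a = 27/2 m/s^2

27/2 m/s^2


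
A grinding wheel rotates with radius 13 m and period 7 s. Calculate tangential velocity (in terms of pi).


Given: radius r = 13 m, period T = 7 s
Using v = 2*pi*r / T
v = 2*pi*13 / 7
v = 26*pi / 7
v = 26/7*pi m/s

26/7*pi m/s


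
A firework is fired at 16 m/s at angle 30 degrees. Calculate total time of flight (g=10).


Given: v0 = 16 m/s, theta = 30 deg, g = 10 m/s^2
sin(30) = 1/2
Using T = 2*v0*sin(theta) / g
T = 2*16*1/2 / 10
T = 16 / 10
T = 8/5 s

8/5 s


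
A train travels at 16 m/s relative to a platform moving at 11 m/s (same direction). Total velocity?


Given: object velocity = 16 m/s, platform velocity = 11 m/s (same direction)
Using classical velocity addition: v_total = v_object + v_platform
v_total = 16 + 11
v_total = 27 m/s

27 m/s


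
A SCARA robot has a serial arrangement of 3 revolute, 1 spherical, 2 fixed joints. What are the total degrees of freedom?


Given: serial robot with 3 revolute, 1 spherical, 2 fixed joints
DOF contribution per joint type: revolute=1, prismatic=1, spherical=3, fixed=0
DOF = 3*1 + 1*3 + 2*0
DOF = 6

6


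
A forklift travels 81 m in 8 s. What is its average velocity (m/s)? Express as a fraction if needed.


Given: distance d = 81 m, time t = 8 s
Using v = d / t
v = 81 / 8
v = 81/8 m/s

81/8 m/s


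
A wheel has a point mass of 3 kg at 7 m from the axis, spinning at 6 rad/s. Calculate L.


Given: m = 3 kg, r = 7 m, omega = 6 rad/s
For a point mass: I = m*r^2
I = 3*7^2 = 3*49 = 147
L = I*omega = 147*6
L = 882 kg*m^2/s

882 kg*m^2/s


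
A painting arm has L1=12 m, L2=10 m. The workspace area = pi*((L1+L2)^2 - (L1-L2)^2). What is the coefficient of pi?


Given: L1 = 12, L2 = 10
(L1+L2)^2 = (22)^2 = 484
(L1-L2)^2 = (2)^2 = 4
Difference = 484 - 4 = 480
This equals 4*L1*L2 = 4*12*10 = 480
Workspace area = 480*pi

480


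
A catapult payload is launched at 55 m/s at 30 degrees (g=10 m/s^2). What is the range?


Given: v0 = 55 m/s, theta = 30 deg, g = 10 m/s^2
sin(2*30) = sin(60) = sqrt(3)/2
Using R = v0^2 * sin(2*theta) / g
R = 55^2 * (sqrt(3)/2) / 10
R = 3025 * sqrt(3) / 20
R = 605/4*sqrt(3) m

605/4*sqrt(3) m


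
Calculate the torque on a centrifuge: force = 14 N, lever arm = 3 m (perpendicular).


Given: F = 14 N, r = 3 m, angle = 90 deg (perpendicular)
Using tau = F * r * sin(90)
sin(90) = 1
tau = 14 * 3 * 1
tau = 42 Nm

42 Nm


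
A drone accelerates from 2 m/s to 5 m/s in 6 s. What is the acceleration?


Given: initial velocity v0 = 2 m/s, final velocity v = 5 m/s, time t = 6 s
Using a = (v - v0) / t
a = (5 - 2) / 6
a = 3 / 6
a = 1/2 m/s^2

1/2 m/s^2


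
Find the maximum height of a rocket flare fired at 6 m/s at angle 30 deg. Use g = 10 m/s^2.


Given: v0 = 6 m/s, theta = 30 deg, g = 10 m/s^2
sin^2(30) = 1/4
Using H = v0^2 * sin^2(theta) / (2*g)
H = 6^2 * 1/4 / (2*10)
H = 36 * 1/4 / 20
H = 9 / 20
H = 9/20 m

9/20 m


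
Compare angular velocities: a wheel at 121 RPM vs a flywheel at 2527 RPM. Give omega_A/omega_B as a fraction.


Given: RPM_A = 121, RPM_B = 2527
omega = 2*pi*RPM/60, so omega_A/omega_B = RPM_A / RPM_B
omega_A/omega_B = 121 / 2527
omega_A/omega_B = 121/2527

121/2527


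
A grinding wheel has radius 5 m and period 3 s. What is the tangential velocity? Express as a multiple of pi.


Given: radius r = 5 m, period T = 3 s
Using v = 2*pi*r / T
v = 2*pi*5 / 3
v = 10*pi / 3
v = 10/3*pi m/s

10/3*pi m/s


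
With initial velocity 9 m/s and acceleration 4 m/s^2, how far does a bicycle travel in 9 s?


Given: v0 = 9 m/s, a = 4 m/s^2, t = 9 s
Using s = v0*t + (1/2)*a*t^2
s = 9*9 + (1/2)*4*9^2
s = 81 + (1/2)*324
s = 81 + 162
s = 243

243 m


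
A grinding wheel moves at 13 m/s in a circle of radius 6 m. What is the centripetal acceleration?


Given: v = 13 m/s, r = 6 m
Using a_c = v^2 / r
a_c = 13^2 / 6
a_c = 169 / 6
a_c = 169/6 m/s^2

169/6 m/s^2


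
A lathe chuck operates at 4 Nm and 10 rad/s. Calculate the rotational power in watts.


Given: tau = 4 Nm, omega = 10 rad/s
Using P = tau * omega
P = 4 * 10
P = 40 W

40 W


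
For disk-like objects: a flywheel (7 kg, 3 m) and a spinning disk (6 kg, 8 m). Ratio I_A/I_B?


Given: M1=7 kg, R1=3 m, M2=6 kg, R2=8 m
For a disk: I = (1/2)*M*R^2, so I_A/I_B = (M1*R1^2)/(M2*R2^2)
M1*R1^2 = 7*9 = 63
M2*R2^2 = 6*64 = 384
I_A/I_B = 63/384 = 21/128

21/128


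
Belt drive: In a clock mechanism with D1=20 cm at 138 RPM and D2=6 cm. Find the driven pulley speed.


Given: D1 = 20 cm, w1 = 138 RPM, D2 = 6 cm
Using D1*w1 = D2*w2
w2 = D1*w1 / D2
w2 = 20*138 / 6
w2 = 2760 / 6
w2 = 460 RPM

460 RPM


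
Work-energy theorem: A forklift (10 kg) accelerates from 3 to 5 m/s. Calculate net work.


Given: m = 10 kg, v0 = 3 m/s, v = 5 m/s
Using W = (1/2)*m*(v^2 - v0^2)
v^2 = 5^2 = 25
v0^2 = 3^2 = 9
v^2 - v0^2 = 25 - 9 = 16
W = (1/2)*10*16 = 80 J

80 J


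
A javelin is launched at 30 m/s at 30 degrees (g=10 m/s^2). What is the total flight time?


Given: v0 = 30 m/s, theta = 30 deg, g = 10 m/s^2
sin(30) = 1/2
Using T = 2*v0*sin(theta) / g
T = 2*30*1/2 / 10
T = 30 / 10
T = 3 s

3 s


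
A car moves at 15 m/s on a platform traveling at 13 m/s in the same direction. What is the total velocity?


Given: object velocity = 15 m/s, platform velocity = 13 m/s (same direction)
Using classical velocity addition: v_total = v_object + v_platform
v_total = 15 + 13
v_total = 28 m/s

28 m/s


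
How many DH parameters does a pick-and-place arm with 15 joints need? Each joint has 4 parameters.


Given: 15 joints, 4 DH parameters per joint (d, theta, a, alpha)
Total DH parameters = number_of_joints * 4
Total = 15 * 4
Total = 60

60


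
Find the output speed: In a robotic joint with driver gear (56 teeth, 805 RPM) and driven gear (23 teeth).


Given: N1 = 56 teeth, w1 = 805 RPM, N2 = 23 teeth
Using N1*w1 = N2*w2
w2 = N1*w1 / N2
w2 = 56*805 / 23
w2 = 45080 / 23
w2 = 1960 RPM

1960 RPM


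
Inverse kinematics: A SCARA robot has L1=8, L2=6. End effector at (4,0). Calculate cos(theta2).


Given: L1 = 8, L2 = 6, target (x, y) = (4, 0)
Using cos(theta2) = (x^2 + y^2 - L1^2 - L2^2) / (2*L1*L2)
x^2 + y^2 = 4^2 + 0 = 16
L1^2 + L2^2 = 64 + 36 = 100
Numerator = 16 - 100 = -84
Denominator = 2*8*6 = 96
cos(theta2) = -84/96 = -7/8

-7/8


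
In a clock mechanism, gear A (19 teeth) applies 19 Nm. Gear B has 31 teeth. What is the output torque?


Given: N1 = 19, N2 = 31, T1 = 19 Nm
Using T2/T1 = N2/N1
T2 = T1 * N2 / N1
T2 = 19 * 31 / 19
T2 = 589 / 19
T2 = 31 Nm

31 Nm


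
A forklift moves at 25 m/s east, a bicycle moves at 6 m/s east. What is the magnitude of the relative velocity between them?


Given: v_A = 25 m/s east, v_B = 6 m/s east
Both move in the same direction; relative speed = |v_A - v_B|
|25 - 6| = |19|
= 19 m/s

19 m/s


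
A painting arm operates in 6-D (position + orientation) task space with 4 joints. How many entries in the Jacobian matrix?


Given: task space dimension = 6, joints = 4
Jacobian is a 6 x 4 matrix
Total entries = rows * columns
Total = 6 * 4
Total = 24

24


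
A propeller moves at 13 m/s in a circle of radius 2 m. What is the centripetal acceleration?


Given: v = 13 m/s, r = 2 m
Using a_c = v^2 / r
a_c = 13^2 / 2
a_c = 169 / 2
a_c = 169/2 m/s^2

169/2 m/s^2


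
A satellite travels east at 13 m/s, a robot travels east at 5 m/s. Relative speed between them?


Given: v_A = 13 m/s east, v_B = 5 m/s east
Both move in the same direction; relative speed = |v_A - v_B|
|13 - 5| = |8|
= 8 m/s

8 m/s


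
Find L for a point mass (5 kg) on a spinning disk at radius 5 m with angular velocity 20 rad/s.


Given: m = 5 kg, r = 5 m, omega = 20 rad/s
For a point mass: I = m*r^2
I = 5*5^2 = 5*25 = 125
L = I*omega = 125*20
L = 2500 kg*m^2/s

2500 kg*m^2/s


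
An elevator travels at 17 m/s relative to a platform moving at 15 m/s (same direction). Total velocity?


Given: object velocity = 17 m/s, platform velocity = 15 m/s (same direction)
Using classical velocity addition: v_total = v_object + v_platform
v_total = 17 + 15
v_total = 32 m/s

32 m/s


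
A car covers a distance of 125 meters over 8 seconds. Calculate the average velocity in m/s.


Given: distance d = 125 m, time t = 8 s
Using v = d / t
v = 125 / 8
v = 125/8 m/s

125/8 m/s


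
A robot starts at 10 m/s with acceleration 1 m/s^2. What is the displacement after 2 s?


Given: v0 = 10 m/s, a = 1 m/s^2, t = 2 s
Using s = v0*t + (1/2)*a*t^2
s = 10*2 + (1/2)*1*2^2
s = 20 + (1/2)*4
s = 20 + 2
s = 22

22 m


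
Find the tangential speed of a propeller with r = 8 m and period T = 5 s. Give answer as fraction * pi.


Given: radius r = 8 m, period T = 5 s
Using v = 2*pi*r / T
v = 2*pi*8 / 5
v = 16*pi / 5
v = 16/5*pi m/s

16/5*pi m/s


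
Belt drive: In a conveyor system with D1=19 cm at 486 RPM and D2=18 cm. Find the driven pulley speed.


Given: D1 = 19 cm, w1 = 486 RPM, D2 = 18 cm
Using D1*w1 = D2*w2
w2 = D1*w1 / D2
w2 = 19*486 / 18
w2 = 9234 / 18
w2 = 513 RPM

513 RPM


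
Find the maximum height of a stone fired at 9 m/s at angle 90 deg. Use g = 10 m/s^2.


Given: v0 = 9 m/s, theta = 90 deg, g = 10 m/s^2
sin^2(90) = 1
Using H = v0^2 * sin^2(theta) / (2*g)
H = 9^2 * 1 / (2*10)
H = 81 * 1 / 20
H = 81 / 20
H = 81/20 m

81/20 m


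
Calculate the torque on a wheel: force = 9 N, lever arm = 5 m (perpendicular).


Given: F = 9 N, r = 5 m, angle = 90 deg (perpendicular)
Using tau = F * r * sin(90)
sin(90) = 1
tau = 9 * 5 * 1
tau = 45 Nm

45 Nm


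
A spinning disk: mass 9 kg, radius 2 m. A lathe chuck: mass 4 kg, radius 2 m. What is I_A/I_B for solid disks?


Given: M1=9 kg, R1=2 m, M2=4 kg, R2=2 m
For a disk: I = (1/2)*M*R^2, so I_A/I_B = (M1*R1^2)/(M2*R2^2)
M1*R1^2 = 9*4 = 36
M2*R2^2 = 4*4 = 16
I_A/I_B = 36/16 = 9/4

9/4


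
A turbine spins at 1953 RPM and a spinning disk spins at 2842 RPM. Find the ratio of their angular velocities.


Given: RPM_A = 1953, RPM_B = 2842
omega = 2*pi*RPM/60, so omega_A/omega_B = RPM_A / RPM_B
omega_A/omega_B = 1953 / 2842
omega_A/omega_B = 279/406

279/406


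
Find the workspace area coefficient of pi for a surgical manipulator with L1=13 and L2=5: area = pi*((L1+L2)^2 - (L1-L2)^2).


Given: L1 = 13, L2 = 5
(L1+L2)^2 = (18)^2 = 324
(L1-L2)^2 = (8)^2 = 64
Difference = 324 - 64 = 260
This equals 4*L1*L2 = 4*13*5 = 260
Workspace area = 260*pi

260


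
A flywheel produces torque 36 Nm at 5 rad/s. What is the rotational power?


Given: tau = 36 Nm, omega = 5 rad/s
Using P = tau * omega
P = 36 * 5
P = 180 W

180 W


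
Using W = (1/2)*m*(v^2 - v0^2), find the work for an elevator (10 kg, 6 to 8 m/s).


Given: m = 10 kg, v0 = 6 m/s, v = 8 m/s
Using W = (1/2)*m*(v^2 - v0^2)
v^2 = 8^2 = 64
v0^2 = 6^2 = 36
v^2 - v0^2 = 64 - 36 = 28
W = (1/2)*10*28 = 140 J

140 J


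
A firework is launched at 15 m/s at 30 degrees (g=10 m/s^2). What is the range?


Given: v0 = 15 m/s, theta = 30 deg, g = 10 m/s^2
sin(2*30) = sin(60) = sqrt(3)/2
Using R = v0^2 * sin(2*theta) / g
R = 15^2 * (sqrt(3)/2) / 10
R = 225 * sqrt(3) / 20
R = 45/4*sqrt(3) m

45/4*sqrt(3) m


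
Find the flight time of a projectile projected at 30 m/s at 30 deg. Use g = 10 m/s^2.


Given: v0 = 30 m/s, theta = 30 deg, g = 10 m/s^2
sin(30) = 1/2
Using T = 2*v0*sin(theta) / g
T = 2*30*1/2 / 10
T = 30 / 10
T = 3 s

3 s


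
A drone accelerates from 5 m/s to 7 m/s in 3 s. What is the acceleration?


Given: initial velocity v0 = 5 m/s, final velocity v = 7 m/s, time t = 3 s
Using a = (v - v0) / t
a = (7 - 5) / 3
a = 2 / 3
a = 2/3 m/s^2

2/3 m/s^2


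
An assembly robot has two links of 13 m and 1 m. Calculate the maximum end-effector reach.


Given: L1 = 13 m, L2 = 1 m
For a 2-link planar arm, max reach = L1 + L2 (fully extended)
Max reach = 13 + 1
Max reach = 14 m

14 m


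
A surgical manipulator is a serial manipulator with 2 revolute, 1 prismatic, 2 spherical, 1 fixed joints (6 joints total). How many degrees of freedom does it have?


Given: serial robot with 2 revolute, 1 prismatic, 2 spherical, 1 fixed joints
DOF contribution per joint type: revolute=1, prismatic=1, spherical=3, fixed=0
DOF = 2*1 + 1*1 + 2*3 + 1*0
DOF = 9

9


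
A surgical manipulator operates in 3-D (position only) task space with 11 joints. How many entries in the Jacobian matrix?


Given: task space dimension = 3, joints = 11
Jacobian is a 3 x 11 matrix
Total entries = rows * columns
Total = 3 * 11
Total = 33

33


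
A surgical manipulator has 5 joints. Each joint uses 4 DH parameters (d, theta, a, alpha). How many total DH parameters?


Given: 5 joints, 4 DH parameters per joint (d, theta, a, alpha)
Total DH parameters = number_of_joints * 4
Total = 5 * 4
Total = 20

20


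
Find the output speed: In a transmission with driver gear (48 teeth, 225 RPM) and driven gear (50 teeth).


Given: N1 = 48 teeth, w1 = 225 RPM, N2 = 50 teeth
Using N1*w1 = N2*w2
w2 = N1*w1 / N2
w2 = 48*225 / 50
w2 = 10800 / 50
w2 = 216 RPM

216 RPM


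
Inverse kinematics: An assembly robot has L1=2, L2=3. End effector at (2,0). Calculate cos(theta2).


Given: L1 = 2, L2 = 3, target (x, y) = (2, 0)
Using cos(theta2) = (x^2 + y^2 - L1^2 - L2^2) / (2*L1*L2)
x^2 + y^2 = 2^2 + 0 = 4
L1^2 + L2^2 = 4 + 9 = 13
Numerator = 4 - 13 = -9
Denominator = 2*2*3 = 12
cos(theta2) = -9/12 = -3/4

-3/4


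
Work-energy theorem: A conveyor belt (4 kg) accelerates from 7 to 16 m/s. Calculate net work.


Given: m = 4 kg, v0 = 7 m/s, v = 16 m/s
Using W = (1/2)*m*(v^2 - v0^2)
v^2 = 16^2 = 256
v0^2 = 7^2 = 49
v^2 - v0^2 = 256 - 49 = 207
W = (1/2)*4*207 = 414 J

414 J


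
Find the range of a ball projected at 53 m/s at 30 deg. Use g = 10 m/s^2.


Given: v0 = 53 m/s, theta = 30 deg, g = 10 m/s^2
sin(2*30) = sin(60) = sqrt(3)/2
Using R = v0^2 * sin(2*theta) / g
R = 53^2 * (sqrt(3)/2) / 10
R = 2809 * sqrt(3) / 20
R = 2809/20*sqrt(3) m

2809/20*sqrt(3) m


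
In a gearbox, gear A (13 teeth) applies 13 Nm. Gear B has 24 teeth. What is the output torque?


Given: N1 = 13, N2 = 24, T1 = 13 Nm
Using T2/T1 = N2/N1
T2 = T1 * N2 / N1
T2 = 13 * 24 / 13
T2 = 312 / 13
T2 = 24 Nm

24 Nm


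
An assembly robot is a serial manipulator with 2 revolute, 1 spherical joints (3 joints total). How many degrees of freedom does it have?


Given: serial robot with 2 revolute, 1 spherical joints
DOF contribution per joint type: revolute=1, prismatic=1, spherical=3, fixed=0
DOF = 2*1 + 1*3
DOF = 5

5


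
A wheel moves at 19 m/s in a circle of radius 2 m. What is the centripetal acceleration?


Given: v = 19 m/s, r = 2 m
Using a_c = v^2 / r
a_c = 19^2 / 2
a_c = 361 / 2
a_c = 361/2 m/s^2

361/2 m/s^2


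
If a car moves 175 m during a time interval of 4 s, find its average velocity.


Given: distance d = 175 m, time t = 4 s
Using v = d / t
v = 175 / 4
v = 175/4 m/s

175/4 m/s


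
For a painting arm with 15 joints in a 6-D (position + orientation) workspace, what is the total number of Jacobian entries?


Given: task space dimension = 6, joints = 15
Jacobian is a 6 x 15 matrix
Total entries = rows * columns
Total = 6 * 15
Total = 90

90


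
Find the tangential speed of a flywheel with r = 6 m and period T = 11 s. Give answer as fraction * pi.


Given: radius r = 6 m, period T = 11 s
Using v = 2*pi*r / T
v = 2*pi*6 / 11
v = 12*pi / 11
v = 12/11*pi m/s

12/11*pi m/s


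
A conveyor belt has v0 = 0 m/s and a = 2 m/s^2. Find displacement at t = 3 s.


Given: v0 = 0 m/s, a = 2 m/s^2, t = 3 s
Using s = v0*t + (1/2)*a*t^2
s = 0*3 + (1/2)*2*3^2
s = 0 + (1/2)*18
s = 0 + 9
s = 9

9 m


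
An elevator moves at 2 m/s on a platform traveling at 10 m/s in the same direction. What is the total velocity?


Given: object velocity = 2 m/s, platform velocity = 10 m/s (same direction)
Using classical velocity addition: v_total = v_object + v_platform
v_total = 2 + 10
v_total = 12 m/s

12 m/s


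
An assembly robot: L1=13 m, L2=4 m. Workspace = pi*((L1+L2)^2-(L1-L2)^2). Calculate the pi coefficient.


Given: L1 = 13, L2 = 4
(L1+L2)^2 = (17)^2 = 289
(L1-L2)^2 = (9)^2 = 81
Difference = 289 - 81 = 208
This equals 4*L1*L2 = 4*13*4 = 208
Workspace area = 208*pi

208


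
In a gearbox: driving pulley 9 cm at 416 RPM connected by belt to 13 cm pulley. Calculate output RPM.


Given: D1 = 9 cm, w1 = 416 RPM, D2 = 13 cm
Using D1*w1 = D2*w2
w2 = D1*w1 / D2
w2 = 9*416 / 13
w2 = 3744 / 13
w2 = 288 RPM

288 RPM


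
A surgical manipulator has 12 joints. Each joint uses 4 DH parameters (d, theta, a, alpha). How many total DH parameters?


Given: 12 joints, 4 DH parameters per joint (d, theta, a, alpha)
Total DH parameters = number_of_joints * 4
Total = 12 * 4
Total = 48

48


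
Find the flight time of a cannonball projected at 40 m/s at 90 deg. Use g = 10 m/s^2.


Given: v0 = 40 m/s, theta = 90 deg, g = 10 m/s^2
sin(90) = 1
Using T = 2*v0*sin(theta) / g
T = 2*40*1 / 10
T = 80 / 10
T = 8 s

8 s


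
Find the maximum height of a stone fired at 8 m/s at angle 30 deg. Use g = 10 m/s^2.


Given: v0 = 8 m/s, theta = 30 deg, g = 10 m/s^2
sin^2(30) = 1/4
Using H = v0^2 * sin^2(theta) / (2*g)
H = 8^2 * 1/4 / (2*10)
H = 64 * 1/4 / 20
H = 16 / 20
H = 4/5 m

4/5 m


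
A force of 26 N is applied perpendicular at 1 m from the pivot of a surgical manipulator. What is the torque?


Given: F = 26 N, r = 1 m, angle = 90 deg (perpendicular)
Using tau = F * r * sin(90)
sin(90) = 1
tau = 26 * 1 * 1
tau = 26 Nm

26 Nm


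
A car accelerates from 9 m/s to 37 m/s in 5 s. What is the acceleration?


Given: initial velocity v0 = 9 m/s, final velocity v = 37 m/s, time t = 5 s
Using a = (v - v0) / t
a = (37 - 9) / 5
a = 28 / 5
a = 28/5 m/s^2

28/5 m/s^2


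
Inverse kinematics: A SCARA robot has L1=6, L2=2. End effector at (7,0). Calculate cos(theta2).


Given: L1 = 6, L2 = 2, target (x, y) = (7, 0)
Using cos(theta2) = (x^2 + y^2 - L1^2 - L2^2) / (2*L1*L2)
x^2 + y^2 = 7^2 + 0 = 49
L1^2 + L2^2 = 36 + 4 = 40
Numerator = 49 - 40 = 9
Denominator = 2*6*2 = 24
cos(theta2) = 9/24 = 3/8

3/8


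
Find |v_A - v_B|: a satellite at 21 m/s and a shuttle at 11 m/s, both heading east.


Given: v_A = 21 m/s east, v_B = 11 m/s east
Both move in the same direction; relative speed = |v_A - v_B|
|21 - 11| = |10|
= 10 m/s

10 m/s


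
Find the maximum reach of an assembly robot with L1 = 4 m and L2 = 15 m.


Given: L1 = 4 m, L2 = 15 m
For a 2-link planar arm, max reach = L1 + L2 (fully extended)
Max reach = 4 + 15
Max reach = 19 m

19 m


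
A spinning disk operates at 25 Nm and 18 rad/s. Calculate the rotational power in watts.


Given: tau = 25 Nm, omega = 18 rad/s
Using P = tau * omega
P = 25 * 18
P = 450 W

450 W


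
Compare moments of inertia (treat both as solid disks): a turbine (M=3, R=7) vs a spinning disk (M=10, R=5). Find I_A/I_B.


Given: M1=3 kg, R1=7 m, M2=10 kg, R2=5 m
For a disk: I = (1/2)*M*R^2, so I_A/I_B = (M1*R1^2)/(M2*R2^2)
M1*R1^2 = 3*49 = 147
M2*R2^2 = 10*25 = 250
I_A/I_B = 147/250 = 147/250

147/250


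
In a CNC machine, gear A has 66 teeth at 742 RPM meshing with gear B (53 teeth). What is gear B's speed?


Given: N1 = 66 teeth, w1 = 742 RPM, N2 = 53 teeth
Using N1*w1 = N2*w2
w2 = N1*w1 / N2
w2 = 66*742 / 53
w2 = 48972 / 53
w2 = 924 RPM

924 RPM


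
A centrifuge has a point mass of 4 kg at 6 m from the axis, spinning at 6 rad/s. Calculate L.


Given: m = 4 kg, r = 6 m, omega = 6 rad/s
For a point mass: I = m*r^2
I = 4*6^2 = 4*36 = 144
L = I*omega = 144*6
L = 864 kg*m^2/s

864 kg*m^2/s


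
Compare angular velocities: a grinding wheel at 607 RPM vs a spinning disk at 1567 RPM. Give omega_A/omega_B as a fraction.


Given: RPM_A = 607, RPM_B = 1567
omega = 2*pi*RPM/60, so omega_A/omega_B = RPM_A / RPM_B
omega_A/omega_B = 607 / 1567
omega_A/omega_B = 607/1567

607/1567


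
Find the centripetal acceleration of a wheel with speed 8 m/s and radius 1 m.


Given: v = 8 m/s, r = 1 m
Using a_c = v^2 / r
a_c = 8^2 / 1
a_c = 64 / 1
a_c = 64 m/s^2

64 m/s^2


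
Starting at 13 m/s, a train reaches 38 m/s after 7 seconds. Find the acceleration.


Given: initial velocity v0 = 13 m/s, final velocity v = 38 m/s, time t = 7 s
Using a = (v - v0) / t
a = (38 - 13) / 7
a = 25 / 7
a = 25/7 m/s^2

25/7 m/s^2


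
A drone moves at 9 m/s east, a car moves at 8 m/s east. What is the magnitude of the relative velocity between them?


Given: v_A = 9 m/s east, v_B = 8 m/s east
Both move in the same direction; relative speed = |v_A - v_B|
|9 - 8| = |1|
= 1 m/s

1 m/s


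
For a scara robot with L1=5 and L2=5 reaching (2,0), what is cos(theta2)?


Given: L1 = 5, L2 = 5, target (x, y) = (2, 0)
Using cos(theta2) = (x^2 + y^2 - L1^2 - L2^2) / (2*L1*L2)
x^2 + y^2 = 2^2 + 0 = 4
L1^2 + L2^2 = 25 + 25 = 50
Numerator = 4 - 50 = -46
Denominator = 2*5*5 = 50
cos(theta2) = -46/50 = -23/25

-23/25


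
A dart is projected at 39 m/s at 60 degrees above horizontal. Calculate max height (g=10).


Given: v0 = 39 m/s, theta = 60 deg, g = 10 m/s^2
sin^2(60) = 3/4
Using H = v0^2 * sin^2(theta) / (2*g)
H = 39^2 * 3/4 / (2*10)
H = 1521 * 3/4 / 20
H = 4563/4 / 20
H = 4563/80 m

4563/80 m


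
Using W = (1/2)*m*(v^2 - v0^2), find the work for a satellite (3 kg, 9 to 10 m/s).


Given: m = 3 kg, v0 = 9 m/s, v = 10 m/s
Using W = (1/2)*m*(v^2 - v0^2)
v^2 = 10^2 = 100
v0^2 = 9^2 = 81
v^2 - v0^2 = 100 - 81 = 19
W = (1/2)*3*19 = 57/2 J

57/2 J


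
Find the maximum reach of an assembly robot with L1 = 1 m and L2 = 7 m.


Given: L1 = 1 m, L2 = 7 m
For a 2-link planar arm, max reach = L1 + L2 (fully extended)
Max reach = 1 + 7
Max reach = 8 m

8 m


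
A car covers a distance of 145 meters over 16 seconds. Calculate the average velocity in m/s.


Given: distance d = 145 m, time t = 16 s
Using v = d / t
v = 145 / 16
v = 145/16 m/s

145/16 m/s


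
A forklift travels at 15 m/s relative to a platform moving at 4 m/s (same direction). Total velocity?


Given: object velocity = 15 m/s, platform velocity = 4 m/s (same direction)
Using classical velocity addition: v_total = v_object + v_platform
v_total = 15 + 4
v_total = 19 m/s

19 m/s


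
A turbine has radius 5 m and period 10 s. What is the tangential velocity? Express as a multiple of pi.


Given: radius r = 5 m, period T = 10 s
Using v = 2*pi*r / T
v = 2*pi*5 / 10
v = 10*pi / 10
v = 1*pi m/s

1*pi m/s


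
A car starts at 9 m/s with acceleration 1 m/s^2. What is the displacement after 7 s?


Given: v0 = 9 m/s, a = 1 m/s^2, t = 7 s
Using s = v0*t + (1/2)*a*t^2
s = 9*7 + (1/2)*1*7^2
s = 63 + (1/2)*49
s = 63 + 49/2
s = 175/2

175/2 m


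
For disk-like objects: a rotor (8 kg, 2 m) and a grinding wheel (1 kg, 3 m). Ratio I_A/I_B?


Given: M1=8 kg, R1=2 m, M2=1 kg, R2=3 m
For a disk: I = (1/2)*M*R^2, so I_A/I_B = (M1*R1^2)/(M2*R2^2)
M1*R1^2 = 8*4 = 32
M2*R2^2 = 1*9 = 9
I_A/I_B = 32/9 = 32/9

32/9


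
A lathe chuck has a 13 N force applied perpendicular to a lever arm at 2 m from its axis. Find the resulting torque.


Given: F = 13 N, r = 2 m, angle = 90 deg (perpendicular)
Using tau = F * r * sin(90)
sin(90) = 1
tau = 13 * 2 * 1
tau = 26 Nm

26 Nm


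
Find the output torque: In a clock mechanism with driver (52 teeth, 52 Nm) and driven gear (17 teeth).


Given: N1 = 52, N2 = 17, T1 = 52 Nm
Using T2/T1 = N2/N1
T2 = T1 * N2 / N1
T2 = 52 * 17 / 52
T2 = 884 / 52
T2 = 17 Nm

17 Nm


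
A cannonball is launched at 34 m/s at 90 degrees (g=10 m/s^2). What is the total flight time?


Given: v0 = 34 m/s, theta = 90 deg, g = 10 m/s^2
sin(90) = 1
Using T = 2*v0*sin(theta) / g
T = 2*34*1 / 10
T = 68 / 10
T = 34/5 s

34/5 s


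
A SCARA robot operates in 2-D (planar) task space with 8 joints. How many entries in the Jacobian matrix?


Given: task space dimension = 2, joints = 8
Jacobian is a 2 x 8 matrix
Total entries = rows * columns
Total = 2 * 8
Total = 16

16


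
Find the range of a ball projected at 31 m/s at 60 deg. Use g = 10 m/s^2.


Given: v0 = 31 m/s, theta = 60 deg, g = 10 m/s^2
sin(2*60) = sin(120) = sqrt(3)/2
Using R = v0^2 * sin(2*theta) / g
R = 31^2 * (sqrt(3)/2) / 10
R = 961 * sqrt(3) / 20
R = 961/20*sqrt(3) m

961/20*sqrt(3) m


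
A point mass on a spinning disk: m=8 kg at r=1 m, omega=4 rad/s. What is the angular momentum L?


Given: m = 8 kg, r = 1 m, omega = 4 rad/s
For a point mass: I = m*r^2
I = 8*1^2 = 8*1 = 8
L = I*omega = 8*4
L = 32 kg*m^2/s

32 kg*m^2/s


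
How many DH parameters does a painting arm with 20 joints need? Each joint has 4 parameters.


Given: 20 joints, 4 DH parameters per joint (d, theta, a, alpha)
Total DH parameters = number_of_joints * 4
Total = 20 * 4
Total = 80

80


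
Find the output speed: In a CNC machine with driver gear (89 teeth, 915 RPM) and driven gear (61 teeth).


Given: N1 = 89 teeth, w1 = 915 RPM, N2 = 61 teeth
Using N1*w1 = N2*w2
w2 = N1*w1 / N2
w2 = 89*915 / 61
w2 = 81435 / 61
w2 = 1335 RPM

1335 RPM


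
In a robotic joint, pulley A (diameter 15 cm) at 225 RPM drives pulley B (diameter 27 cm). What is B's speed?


Given: D1 = 15 cm, w1 = 225 RPM, D2 = 27 cm
Using D1*w1 = D2*w2
w2 = D1*w1 / D2
w2 = 15*225 / 27
w2 = 3375 / 27
w2 = 125 RPM

125 RPM


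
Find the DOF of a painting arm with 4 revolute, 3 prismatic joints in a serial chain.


Given: serial robot with 4 revolute, 3 prismatic joints
DOF contribution per joint type: revolute=1, prismatic=1, spherical=3, fixed=0
DOF = 4*1 + 3*1
DOF = 7

7


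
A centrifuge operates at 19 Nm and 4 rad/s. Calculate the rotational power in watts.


Given: tau = 19 Nm, omega = 4 rad/s
Using P = tau * omega
P = 19 * 4
P = 76 W

76 W


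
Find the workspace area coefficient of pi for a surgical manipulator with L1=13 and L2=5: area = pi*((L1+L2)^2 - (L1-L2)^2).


Given: L1 = 13, L2 = 5
(L1+L2)^2 = (18)^2 = 324
(L1-L2)^2 = (8)^2 = 64
Difference = 324 - 64 = 260
This equals 4*L1*L2 = 4*13*5 = 260
Workspace area = 260*pi

260


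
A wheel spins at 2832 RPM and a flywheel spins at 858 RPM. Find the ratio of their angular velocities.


Given: RPM_A = 2832, RPM_B = 858
omega = 2*pi*RPM/60, so omega_A/omega_B = RPM_A / RPM_B
omega_A/omega_B = 2832 / 858
omega_A/omega_B = 472/143

472/143


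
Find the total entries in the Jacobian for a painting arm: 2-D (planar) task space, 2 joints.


Given: task space dimension = 2, joints = 2
Jacobian is a 2 x 2 matrix
Total entries = rows * columns
Total = 2 * 2
Total = 4

4


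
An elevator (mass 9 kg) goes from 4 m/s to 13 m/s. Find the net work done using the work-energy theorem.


Given: m = 9 kg, v0 = 4 m/s, v = 13 m/s
Using W = (1/2)*m*(v^2 - v0^2)
v^2 = 13^2 = 169
v0^2 = 4^2 = 16
v^2 - v0^2 = 169 - 16 = 153
W = (1/2)*9*153 = 1377/2 J

1377/2 J


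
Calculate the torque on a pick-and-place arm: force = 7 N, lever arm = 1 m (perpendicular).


Given: F = 7 N, r = 1 m, angle = 90 deg (perpendicular)
Using tau = F * r * sin(90)
sin(90) = 1
tau = 7 * 1 * 1
tau = 7 Nm

7 Nm


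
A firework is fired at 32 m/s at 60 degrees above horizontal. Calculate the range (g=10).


Given: v0 = 32 m/s, theta = 60 deg, g = 10 m/s^2
sin(2*60) = sin(120) = sqrt(3)/2
Using R = v0^2 * sin(2*theta) / g
R = 32^2 * (sqrt(3)/2) / 10
R = 1024 * sqrt(3) / 20
R = 256/5*sqrt(3) m

256/5*sqrt(3) m


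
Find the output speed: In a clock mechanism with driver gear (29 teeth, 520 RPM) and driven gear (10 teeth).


Given: N1 = 29 teeth, w1 = 520 RPM, N2 = 10 teeth
Using N1*w1 = N2*w2
w2 = N1*w1 / N2
w2 = 29*520 / 10
w2 = 15080 / 10
w2 = 1508 RPM

1508 RPM


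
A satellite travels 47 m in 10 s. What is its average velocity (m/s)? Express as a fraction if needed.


Given: distance d = 47 m, time t = 10 s
Using v = d / t
v = 47 / 10
v = 47/10 m/s

47/10 m/s


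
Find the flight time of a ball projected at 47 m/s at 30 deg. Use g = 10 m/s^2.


Given: v0 = 47 m/s, theta = 30 deg, g = 10 m/s^2
sin(30) = 1/2
Using T = 2*v0*sin(theta) / g
T = 2*47*1/2 / 10
T = 47 / 10
T = 47/10 s

47/10 s


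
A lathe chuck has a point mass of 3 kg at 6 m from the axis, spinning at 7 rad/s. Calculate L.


Given: m = 3 kg, r = 6 m, omega = 7 rad/s
For a point mass: I = m*r^2
I = 3*6^2 = 3*36 = 108
L = I*omega = 108*7
L = 756 kg*m^2/s

756 kg*m^2/s


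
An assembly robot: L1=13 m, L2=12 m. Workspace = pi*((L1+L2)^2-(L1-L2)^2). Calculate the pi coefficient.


Given: L1 = 13, L2 = 12
(L1+L2)^2 = (25)^2 = 625
(L1-L2)^2 = (1)^2 = 1
Difference = 625 - 1 = 624
This equals 4*L1*L2 = 4*13*12 = 624
Workspace area = 624*pi

624


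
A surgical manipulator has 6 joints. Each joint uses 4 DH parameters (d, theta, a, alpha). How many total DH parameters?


Given: 6 joints, 4 DH parameters per joint (d, theta, a, alpha)
Total DH parameters = number_of_joints * 4
Total = 6 * 4
Total = 24

24


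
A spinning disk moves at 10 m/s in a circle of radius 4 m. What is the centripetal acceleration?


Given: v = 10 m/s, r = 4 m
Using a_c = v^2 / r
a_c = 10^2 / 4
a_c = 100 / 4
a_c = 25 m/s^2

25 m/s^2


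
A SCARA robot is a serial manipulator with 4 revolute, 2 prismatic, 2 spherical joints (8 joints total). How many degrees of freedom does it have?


Given: serial robot with 4 revolute, 2 prismatic, 2 spherical joints
DOF contribution per joint type: revolute=1, prismatic=1, spherical=3, fixed=0
DOF = 4*1 + 2*1 + 2*3
DOF = 12

12


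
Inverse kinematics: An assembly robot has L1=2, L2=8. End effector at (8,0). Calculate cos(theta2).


Given: L1 = 2, L2 = 8, target (x, y) = (8, 0)
Using cos(theta2) = (x^2 + y^2 - L1^2 - L2^2) / (2*L1*L2)
x^2 + y^2 = 8^2 + 0 = 64
L1^2 + L2^2 = 4 + 64 = 68
Numerator = 64 - 68 = -4
Denominator = 2*2*8 = 32
cos(theta2) = -4/32 = -1/8

-1/8


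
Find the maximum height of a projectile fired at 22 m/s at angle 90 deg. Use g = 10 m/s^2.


Given: v0 = 22 m/s, theta = 90 deg, g = 10 m/s^2
sin^2(90) = 1
Using H = v0^2 * sin^2(theta) / (2*g)
H = 22^2 * 1 / (2*10)
H = 484 * 1 / 20
H = 484 / 20
H = 121/5 m

121/5 m
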